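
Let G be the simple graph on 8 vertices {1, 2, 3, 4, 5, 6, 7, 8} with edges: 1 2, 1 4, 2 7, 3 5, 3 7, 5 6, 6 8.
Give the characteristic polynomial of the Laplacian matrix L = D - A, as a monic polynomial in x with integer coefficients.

x^8 - 14x^7 + 78x^6 - 220x^5 + 330x^4 - 252x^3 + 84x^2 - 8x

Each diagonal entry of L is the vertex degree and each off-diagonal entry is -1 where an edge is present, 0 otherwise; in the order [1, 2, 3, 4, 5, 6, 7, 8] the diagonal is [2, 2, 2, 1, 2, 2, 2, 1]. L has integer entries, so p(x) = det(xI - L) has integer coefficients. Expanding the determinant yields x^8 - 14x^7 + 78x^6 - 220x^5 + 330x^4 - 252x^3 + 84x^2 - 8x. The coefficient of x^7 equals -trace(L) = -14, matching the sum of degrees. The eigenvalues sum to 14, which equals trace(L) = 2|E|.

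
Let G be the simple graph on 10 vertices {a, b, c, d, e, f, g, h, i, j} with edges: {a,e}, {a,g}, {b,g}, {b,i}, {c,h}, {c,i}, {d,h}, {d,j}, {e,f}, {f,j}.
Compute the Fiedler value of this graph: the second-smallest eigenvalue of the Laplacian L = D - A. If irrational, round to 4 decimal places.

With the vertex order [a, b, c, d, e, f, g, h, i, j], the degrees are [2, 2, 2, 2, 2, 2, 2, 2, 2, 2], giving D = diag(2, 2, 2, 2, 2, 2, 2, 2, 2, 2) and L = D - A. Computing the eigenvalues of L and sorting gives [0, 0.3820, 0.3820, 1.3820, 1.3820, 2.6180, 2.6180, 3.6180, 3.6180, 4]. The Fiedler value lambda_2 = 0.3820 is strictly positive, so the graph is connected. The largest eigenvalue, 4, is at most the vertex count 10.

0.3820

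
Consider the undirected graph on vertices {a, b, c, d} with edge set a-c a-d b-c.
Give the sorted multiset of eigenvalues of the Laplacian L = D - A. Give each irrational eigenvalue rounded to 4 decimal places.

Each diagonal entry of L is the vertex degree and each off-diagonal entry is -1 where an edge is present, 0 otherwise; in the order [a, b, c, d] the diagonal is [2, 1, 2, 1]. L is symmetric positive semidefinite, so every eigenvalue is real and nonnegative. The single zero eigenvalue shows the graph is connected. By the matrix-tree theorem the graph has (1/4) * product of the nonzero eigenvalues = 1 spanning tree. The eigenvalues sum to 6, which equals trace(L) = 2|E|.

[0, 0.5858, 2, 3.4142]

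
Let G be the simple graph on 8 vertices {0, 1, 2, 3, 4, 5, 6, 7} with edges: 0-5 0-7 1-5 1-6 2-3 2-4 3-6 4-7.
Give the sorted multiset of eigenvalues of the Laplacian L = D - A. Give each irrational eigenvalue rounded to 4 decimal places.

[0, 0.5858, 0.5858, 2, 2, 3.4142, 3.4142, 4]

Reading degrees in the order [0, 1, 2, 3, 4, 5, 6, 7] gives [2, 2, 2, 2, 2, 2, 2, 2]; set D = diag(2, 2, 2, 2, 2, 2, 2, 2) and form L = D - A. Since every row of L sums to 0, the all-ones vector is in the kernel and 0 is an eigenvalue. The single zero eigenvalue shows the graph is connected. There is one zero in the spectrum, matching the 1 component.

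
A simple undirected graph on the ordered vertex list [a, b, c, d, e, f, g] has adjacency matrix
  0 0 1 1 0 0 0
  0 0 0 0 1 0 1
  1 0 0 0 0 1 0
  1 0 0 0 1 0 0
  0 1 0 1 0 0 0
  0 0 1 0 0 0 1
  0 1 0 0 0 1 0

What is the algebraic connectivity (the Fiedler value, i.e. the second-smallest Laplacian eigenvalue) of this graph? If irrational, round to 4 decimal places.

Reading degrees in the order [a, b, c, d, e, f, g] gives [2, 2, 2, 2, 2, 2, 2]; set D = diag(2, 2, 2, 2, 2, 2, 2) and form L = D - A. The sorted Laplacian eigenvalues are [0, 0.7530, 0.7530, 2.4450, 2.4450, 3.8019, 3.8019]; the algebraic connectivity is the second entry, 0.7530.

0.7530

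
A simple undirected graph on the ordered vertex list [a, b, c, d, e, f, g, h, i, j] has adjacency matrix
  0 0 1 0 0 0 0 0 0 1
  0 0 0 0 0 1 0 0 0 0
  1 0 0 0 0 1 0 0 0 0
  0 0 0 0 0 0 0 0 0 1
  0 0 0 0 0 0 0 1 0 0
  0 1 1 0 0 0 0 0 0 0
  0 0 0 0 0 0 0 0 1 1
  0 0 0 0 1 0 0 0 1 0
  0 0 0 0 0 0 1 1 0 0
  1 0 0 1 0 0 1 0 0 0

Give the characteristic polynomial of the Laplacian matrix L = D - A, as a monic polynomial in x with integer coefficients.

With the vertex order [a, b, c, d, e, f, g, h, i, j], the degrees are [2, 1, 2, 1, 1, 2, 2, 2, 2, 3], giving D = diag(2, 1, 2, 1, 1, 2, 2, 2, 2, 3) and L = D - A. L has integer entries, so p(x) = det(xI - L) has integer coefficients. Expanding the determinant yields x^10 - 18x^9 + 135x^8 - 548x^7 + 1309x^6 - 1874x^5 + 1568x^4 - 712x^3 + 149x^2 - 10x. The constant term is 0 because L is singular (the all-ones vector lies in its kernel). The largest eigenvalue, 4.3772, is at most the vertex count 10.

x^10 - 18x^9 + 135x^8 - 548x^7 + 1309x^6 - 1874x^5 + 1568x^4 - 712x^3 + 149x^2 - 10x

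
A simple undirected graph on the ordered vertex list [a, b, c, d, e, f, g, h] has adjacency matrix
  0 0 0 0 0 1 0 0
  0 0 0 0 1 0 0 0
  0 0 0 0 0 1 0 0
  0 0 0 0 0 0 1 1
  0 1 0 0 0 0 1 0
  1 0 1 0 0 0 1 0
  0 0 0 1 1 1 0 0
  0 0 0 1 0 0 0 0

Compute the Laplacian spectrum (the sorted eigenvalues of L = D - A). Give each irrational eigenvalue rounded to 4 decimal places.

[0, 0.3065, 0.3820, 1, 1.6703, 2.6180, 3.3297, 4.6935]

Each diagonal entry of L is the vertex degree and each off-diagonal entry is -1 where an edge is present, 0 otherwise; in the order [a, b, c, d, e, f, g, h] the diagonal is [1, 1, 1, 2, 2, 3, 3, 1]. L is symmetric positive semidefinite, so every eigenvalue is real and nonnegative. The single zero eigenvalue shows the graph is connected. The largest eigenvalue, 4.6935, is at most the vertex count 8.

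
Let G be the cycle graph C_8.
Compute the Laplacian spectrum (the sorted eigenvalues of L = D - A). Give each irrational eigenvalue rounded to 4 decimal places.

[0, 0.5858, 0.5858, 2, 2, 3.4142, 3.4142, 4]

The graph has 8 vertices and degree multiset [2, 2, 2, 2, 2, 2, 2, 2]; D is the diagonal matrix of degrees and L = D - A. Diagonalising L (or applying a numerical eigensolver to the 8x8 matrix) gives the spectrum above. The single zero eigenvalue shows the graph is connected. The eigenvalues sum to 16, which equals trace(L) = 2|E|. The largest eigenvalue, 4, is at most the vertex count 8.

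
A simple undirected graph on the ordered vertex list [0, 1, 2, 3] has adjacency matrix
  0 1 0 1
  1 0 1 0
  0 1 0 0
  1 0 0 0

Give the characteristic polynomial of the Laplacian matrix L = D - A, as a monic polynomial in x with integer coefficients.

Each diagonal entry of L is the vertex degree and each off-diagonal entry is -1 where an edge is present, 0 otherwise; in the order [0, 1, 2, 3] the diagonal is [2, 2, 1, 1]. L has integer entries, so p(x) = det(xI - L) has integer coefficients. Expanding the determinant yields x^4 - 6x^3 + 10x^2 - 4x. Since p(0) = det(-L) = 0, x divides p(x). The largest eigenvalue, 3.4142, is at most the vertex count 4.

x^4 - 6x^3 + 10x^2 - 4x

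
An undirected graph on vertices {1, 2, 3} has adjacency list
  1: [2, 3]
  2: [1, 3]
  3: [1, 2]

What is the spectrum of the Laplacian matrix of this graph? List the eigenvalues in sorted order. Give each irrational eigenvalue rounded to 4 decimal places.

[0, 3, 3]

With the vertex order [1, 2, 3], the degrees are [2, 2, 2], giving D = diag(2, 2, 2) and L = D - A. Diagonalising L (or applying a numerical eigensolver to the 3x3 matrix) gives the spectrum above.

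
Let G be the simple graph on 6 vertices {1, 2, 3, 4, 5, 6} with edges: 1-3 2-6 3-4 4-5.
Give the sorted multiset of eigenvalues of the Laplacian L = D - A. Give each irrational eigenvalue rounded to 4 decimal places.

Each diagonal entry of L is the vertex degree and each off-diagonal entry is -1 where an edge is present, 0 otherwise; in the order [1, 2, 3, 4, 5, 6] the diagonal is [1, 1, 2, 2, 1, 1]. The multiplicity of 0 as a Laplacian eigenvalue equals the number of connected components. The 2 zero eigenvalues correspond to the 2 connected components.

[0, 0, 0.5858, 2, 2, 3.4142]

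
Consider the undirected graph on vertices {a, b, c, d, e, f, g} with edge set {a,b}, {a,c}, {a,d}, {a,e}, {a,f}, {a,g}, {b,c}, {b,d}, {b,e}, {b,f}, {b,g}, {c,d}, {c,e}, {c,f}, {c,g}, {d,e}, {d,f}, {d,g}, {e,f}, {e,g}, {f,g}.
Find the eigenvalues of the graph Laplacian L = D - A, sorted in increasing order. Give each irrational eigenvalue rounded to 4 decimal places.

[0, 7, 7, 7, 7, 7, 7]

Reading degrees in the order [a, b, c, d, e, f, g] gives [6, 6, 6, 6, 6, 6, 6]; set D = diag(6, 6, 6, 6, 6, 6, 6) and form L = D - A. The multiplicity of 0 as a Laplacian eigenvalue equals the number of connected components. The single zero eigenvalue shows the graph is connected. There is one zero in the spectrum, matching the 1 component. By the matrix-tree theorem the graph has (1/7) * product of the nonzero eigenvalues = 16807 spanning trees.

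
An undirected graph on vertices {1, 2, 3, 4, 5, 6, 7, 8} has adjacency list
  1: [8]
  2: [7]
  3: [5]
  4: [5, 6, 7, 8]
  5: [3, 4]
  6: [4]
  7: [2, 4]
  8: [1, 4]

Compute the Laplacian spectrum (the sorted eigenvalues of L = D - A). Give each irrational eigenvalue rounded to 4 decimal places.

Each diagonal entry of L is the vertex degree and each off-diagonal entry is -1 where an edge is present, 0 otherwise; in the order [1, 2, 3, 4, 5, 6, 7, 8] the diagonal is [1, 1, 1, 4, 2, 1, 2, 2]. Diagonalising L (or applying a numerical eigensolver to the 8x8 matrix) gives the spectrum above. The eigenvalues sum to 14, which equals trace(L) = 2|E|.

[0, 0.3820, 0.3820, 0.7639, 2, 2.6180, 2.6180, 5.2361]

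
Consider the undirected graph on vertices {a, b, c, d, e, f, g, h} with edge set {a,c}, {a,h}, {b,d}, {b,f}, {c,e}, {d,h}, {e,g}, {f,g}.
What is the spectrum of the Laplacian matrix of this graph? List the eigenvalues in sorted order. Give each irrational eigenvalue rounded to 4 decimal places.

[0, 0.5858, 0.5858, 2, 2, 3.4142, 3.4142, 4]

Each diagonal entry of L is the vertex degree and each off-diagonal entry is -1 where an edge is present, 0 otherwise; in the order [a, b, c, d, e, f, g, h] the diagonal is [2, 2, 2, 2, 2, 2, 2, 2]. The multiplicity of 0 as a Laplacian eigenvalue equals the number of connected components.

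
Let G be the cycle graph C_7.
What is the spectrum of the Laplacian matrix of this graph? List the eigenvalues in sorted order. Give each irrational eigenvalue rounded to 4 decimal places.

The graph has 7 vertices and degree multiset [2, 2, 2, 2, 2, 2, 2]; D is the diagonal matrix of degrees and L = D - A. The multiplicity of 0 as a Laplacian eigenvalue equals the number of connected components. The single zero eigenvalue shows the graph is connected.

[0, 0.7530, 0.7530, 2.4450, 2.4450, 3.8019, 3.8019]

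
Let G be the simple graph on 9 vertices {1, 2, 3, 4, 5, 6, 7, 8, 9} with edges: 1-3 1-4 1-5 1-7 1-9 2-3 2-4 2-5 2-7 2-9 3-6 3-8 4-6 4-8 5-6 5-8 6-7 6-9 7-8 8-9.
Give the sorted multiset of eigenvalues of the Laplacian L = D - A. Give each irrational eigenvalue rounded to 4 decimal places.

Each diagonal entry of L is the vertex degree and each off-diagonal entry is -1 where an edge is present, 0 otherwise; in the order [1, 2, 3, 4, 5, 6, 7, 8, 9] the diagonal is [5, 5, 4, 4, 4, 5, 4, 5, 4]. The multiplicity of 0 as a Laplacian eigenvalue equals the number of connected components.

[0, 4, 4, 4, 4, 5, 5, 5, 9]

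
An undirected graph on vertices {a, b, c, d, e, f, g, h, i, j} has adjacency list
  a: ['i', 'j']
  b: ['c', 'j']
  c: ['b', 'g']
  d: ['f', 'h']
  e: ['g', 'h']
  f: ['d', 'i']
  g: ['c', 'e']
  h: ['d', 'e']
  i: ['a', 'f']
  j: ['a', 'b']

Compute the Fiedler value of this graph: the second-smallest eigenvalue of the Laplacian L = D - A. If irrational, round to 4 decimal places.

0.3820

Reading degrees in the order [a, b, c, d, e, f, g, h, i, j] gives [2, 2, 2, 2, 2, 2, 2, 2, 2, 2]; set D = diag(2, 2, 2, 2, 2, 2, 2, 2, 2, 2) and form L = D - A. Computing the eigenvalues of L and sorting gives [0, 0.3820, 0.3820, 1.3820, 1.3820, 2.6180, 2.6180, 3.6180, 3.6180, 4]. The Fiedler value lambda_2 = 0.3820 is strictly positive, so the graph is connected. The largest eigenvalue, 4, is at most the vertex count 10. The eigenvalues sum to 20, which equals trace(L) = 2|E|.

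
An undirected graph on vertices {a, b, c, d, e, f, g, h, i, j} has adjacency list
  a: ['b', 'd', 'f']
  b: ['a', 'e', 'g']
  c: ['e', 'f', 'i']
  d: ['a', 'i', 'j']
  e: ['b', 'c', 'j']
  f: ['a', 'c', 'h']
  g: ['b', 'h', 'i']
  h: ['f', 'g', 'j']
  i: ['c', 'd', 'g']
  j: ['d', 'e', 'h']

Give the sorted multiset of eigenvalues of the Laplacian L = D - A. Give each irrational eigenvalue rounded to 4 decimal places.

[0, 2, 2, 2, 2, 2, 5, 5, 5, 5]

Reading degrees in the order [a, b, c, d, e, f, g, h, i, j] gives [3, 3, 3, 3, 3, 3, 3, 3, 3, 3]; set D = diag(3, 3, 3, 3, 3, 3, 3, 3, 3, 3) and form L = D - A. Diagonalising L (or applying a numerical eigensolver to the 10x10 matrix) gives the spectrum above. The eigenvalues sum to 30, which equals trace(L) = 2|E|.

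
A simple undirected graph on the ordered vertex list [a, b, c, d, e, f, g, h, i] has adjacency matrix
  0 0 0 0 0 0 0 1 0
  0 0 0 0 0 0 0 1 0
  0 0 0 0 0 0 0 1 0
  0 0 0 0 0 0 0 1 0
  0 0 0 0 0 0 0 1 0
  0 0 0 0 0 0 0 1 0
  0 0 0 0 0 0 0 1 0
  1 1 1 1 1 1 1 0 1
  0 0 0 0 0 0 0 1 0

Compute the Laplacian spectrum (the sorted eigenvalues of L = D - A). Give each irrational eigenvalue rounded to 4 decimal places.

Each diagonal entry of L is the vertex degree and each off-diagonal entry is -1 where an edge is present, 0 otherwise; in the order [a, b, c, d, e, f, g, h, i] the diagonal is [1, 1, 1, 1, 1, 1, 1, 8, 1]. Diagonalising L (or applying a numerical eigensolver to the 9x9 matrix) gives the spectrum above. The single zero eigenvalue shows the graph is connected. There is one zero in the spectrum, matching the 1 component. By the matrix-tree theorem the graph has (1/9) * product of the nonzero eigenvalues = 1 spanning tree.

[0, 1, 1, 1, 1, 1, 1, 1, 9]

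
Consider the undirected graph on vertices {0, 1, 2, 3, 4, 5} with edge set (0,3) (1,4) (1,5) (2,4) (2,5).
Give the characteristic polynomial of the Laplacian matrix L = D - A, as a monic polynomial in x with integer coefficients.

Reading degrees in the order [0, 1, 2, 3, 4, 5] gives [1, 2, 2, 1, 2, 2]; set D = diag(1, 2, 2, 1, 2, 2) and form L = D - A. Computing det(xI - L) by cofactor expansion (or equivalently via sum-over-permutations) gives x^6 - 10x^5 + 36x^4 - 56x^3 + 32x^2. The constant term is 0 because L is singular (the all-ones vector lies in its kernel). There are 2 zeros in the spectrum, matching the 2 components.

x^6 - 10x^5 + 36x^4 - 56x^3 + 32x^2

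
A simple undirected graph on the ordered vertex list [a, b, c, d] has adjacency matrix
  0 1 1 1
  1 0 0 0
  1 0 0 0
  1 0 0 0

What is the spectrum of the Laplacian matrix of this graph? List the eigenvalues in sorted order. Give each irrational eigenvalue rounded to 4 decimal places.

[0, 1, 1, 4]

Each diagonal entry of L is the vertex degree and each off-diagonal entry is -1 where an edge is present, 0 otherwise; in the order [a, b, c, d] the diagonal is [3, 1, 1, 1]. L is symmetric positive semidefinite, so every eigenvalue is real and nonnegative. There is one zero in the spectrum, matching the 1 component. By the matrix-tree theorem the graph has (1/4) * product of the nonzero eigenvalues = 1 spanning tree.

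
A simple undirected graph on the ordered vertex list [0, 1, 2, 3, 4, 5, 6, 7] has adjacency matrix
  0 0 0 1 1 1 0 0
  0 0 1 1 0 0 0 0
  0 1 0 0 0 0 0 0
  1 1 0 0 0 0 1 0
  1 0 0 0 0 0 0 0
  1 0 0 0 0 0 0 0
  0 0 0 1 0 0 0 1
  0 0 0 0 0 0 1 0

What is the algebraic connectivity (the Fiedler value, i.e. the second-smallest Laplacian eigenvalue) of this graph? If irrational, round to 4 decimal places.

With the vertex order [0, 1, 2, 3, 4, 5, 6, 7], the degrees are [3, 2, 1, 3, 1, 1, 2, 1], giving D = diag(3, 2, 1, 3, 1, 1, 2, 1) and L = D - A. The sorted Laplacian eigenvalues are [0, 0.3065, 0.3820, 1, 1.6703, 2.6180, 3.3297, 4.6935]; the algebraic connectivity is the second entry, 0.3065. The eigenvalues sum to 14, which equals trace(L) = 2|E|.

0.3065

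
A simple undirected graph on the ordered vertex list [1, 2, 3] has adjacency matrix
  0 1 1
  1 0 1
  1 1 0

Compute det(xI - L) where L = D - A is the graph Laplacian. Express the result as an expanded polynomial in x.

x^3 - 6x^2 + 9x

Each diagonal entry of L is the vertex degree and each off-diagonal entry is -1 where an edge is present, 0 otherwise; in the order [1, 2, 3] the diagonal is [2, 2, 2]. Computing det(xI - L) by cofactor expansion (or equivalently via sum-over-permutations) gives x^3 - 6x^2 + 9x. Since p(0) = det(-L) = 0, x divides p(x). The eigenvalues sum to 6, which equals trace(L) = 2|E|.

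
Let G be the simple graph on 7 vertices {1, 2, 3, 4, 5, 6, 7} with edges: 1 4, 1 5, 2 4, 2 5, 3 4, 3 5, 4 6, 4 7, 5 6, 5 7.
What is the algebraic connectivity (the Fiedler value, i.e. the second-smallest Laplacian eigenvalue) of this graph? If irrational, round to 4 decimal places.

With the vertex order [1, 2, 3, 4, 5, 6, 7], the degrees are [2, 2, 2, 5, 5, 2, 2], giving D = diag(2, 2, 2, 5, 5, 2, 2) and L = D - A. The smallest Laplacian eigenvalue is always 0. The next one, lambda_2 = 2, measures how hard the graph is to disconnect: larger values mean better connectivity. The eigenvalues sum to 20, which equals trace(L) = 2|E|.

2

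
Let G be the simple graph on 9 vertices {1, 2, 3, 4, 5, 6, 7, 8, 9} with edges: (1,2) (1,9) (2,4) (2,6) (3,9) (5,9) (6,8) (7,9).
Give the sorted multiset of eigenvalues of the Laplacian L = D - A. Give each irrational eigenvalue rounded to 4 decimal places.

[0, 0.1884, 0.6144, 1, 1, 1.5333, 2.3798, 4.1545, 5.1296]

Each diagonal entry of L is the vertex degree and each off-diagonal entry is -1 where an edge is present, 0 otherwise; in the order [1, 2, 3, 4, 5, 6, 7, 8, 9] the diagonal is [2, 3, 1, 1, 1, 2, 1, 1, 4]. The multiplicity of 0 as a Laplacian eigenvalue equals the number of connected components. By the matrix-tree theorem the graph has (1/9) * product of the nonzero eigenvalues = 1 spanning tree.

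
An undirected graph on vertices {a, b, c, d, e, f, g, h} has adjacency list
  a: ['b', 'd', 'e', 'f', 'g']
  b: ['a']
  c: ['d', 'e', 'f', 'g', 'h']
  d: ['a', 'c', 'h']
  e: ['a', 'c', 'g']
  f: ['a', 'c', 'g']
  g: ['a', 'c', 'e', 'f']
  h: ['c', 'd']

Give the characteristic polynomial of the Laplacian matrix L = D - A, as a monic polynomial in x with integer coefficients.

With the vertex order [a, b, c, d, e, f, g, h], the degrees are [5, 1, 5, 3, 3, 3, 4, 2], giving D = diag(5, 1, 5, 3, 3, 3, 4, 2) and L = D - A. L has integer entries, so p(x) = det(xI - L) has integer coefficients. Expanding the determinant yields x^8 - 26x^7 + 276x^6 - 1540x^5 + 4833x^4 - 8426x^3 + 7434x^2 - 2520x. Since p(0) = det(-L) = 0, x divides p(x).

x^8 - 26x^7 + 276x^6 - 1540x^5 + 4833x^4 - 8426x^3 + 7434x^2 - 2520x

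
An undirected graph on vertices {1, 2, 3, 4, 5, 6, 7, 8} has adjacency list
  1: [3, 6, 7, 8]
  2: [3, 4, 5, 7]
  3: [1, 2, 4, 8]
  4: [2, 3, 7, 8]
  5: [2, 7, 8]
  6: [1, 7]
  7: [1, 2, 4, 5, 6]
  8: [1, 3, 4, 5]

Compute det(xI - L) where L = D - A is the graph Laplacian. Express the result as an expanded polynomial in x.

Reading degrees in the order [1, 2, 3, 4, 5, 6, 7, 8] gives [4, 4, 4, 4, 3, 2, 5, 4]; set D = diag(4, 4, 4, 4, 3, 2, 5, 4) and form L = D - A. L has integer entries, so p(x) = det(xI - L) has integer coefficients. Expanding the determinant yields x^8 - 30x^7 + 376x^6 - 2546x^5 + 10029x^4 - 22894x^3 + 27901x^2 - 13904x. The coefficient of x^7 equals -trace(L) = -30, matching the sum of degrees. The largest eigenvalue, 6.7644, is at most the vertex count 8.

x^8 - 30x^7 + 376x^6 - 2546x^5 + 10029x^4 - 22894x^3 + 27901x^2 - 13904x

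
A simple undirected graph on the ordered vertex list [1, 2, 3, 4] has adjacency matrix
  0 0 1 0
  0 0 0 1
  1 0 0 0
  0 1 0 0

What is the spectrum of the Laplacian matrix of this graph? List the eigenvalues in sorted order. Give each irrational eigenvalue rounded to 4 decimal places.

Reading degrees in the order [1, 2, 3, 4] gives [1, 1, 1, 1]; set D = diag(1, 1, 1, 1) and form L = D - A. Diagonalising L (or applying a numerical eigensolver to the 4x4 matrix) gives the spectrum above. The 2 zero eigenvalues correspond to the 2 connected components. The eigenvalues sum to 4, which equals trace(L) = 2|E|. There are 2 zeros in the spectrum, matching the 2 components.

[0, 0, 2, 2]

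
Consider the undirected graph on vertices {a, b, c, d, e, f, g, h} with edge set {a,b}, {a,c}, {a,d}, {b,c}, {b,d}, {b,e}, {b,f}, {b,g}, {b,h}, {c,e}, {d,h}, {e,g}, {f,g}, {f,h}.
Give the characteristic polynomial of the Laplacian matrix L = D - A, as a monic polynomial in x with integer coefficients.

x^8 - 28x^7 + 322x^6 - 1974x^5 + 6965x^4 - 14126x^3 + 15225x^2 - 6728x

With the vertex order [a, b, c, d, e, f, g, h], the degrees are [3, 7, 3, 3, 3, 3, 3, 3], giving D = diag(3, 7, 3, 3, 3, 3, 3, 3) and L = D - A. Computing det(xI - L) by cofactor expansion (or equivalently via sum-over-permutations) gives x^8 - 28x^7 + 322x^6 - 1974x^5 + 6965x^4 - 14126x^3 + 15225x^2 - 6728x. The coefficient of x^7 equals -trace(L) = -28, matching the sum of degrees. By the matrix-tree theorem the graph has (1/8) * product of the nonzero eigenvalues = 841 spanning trees.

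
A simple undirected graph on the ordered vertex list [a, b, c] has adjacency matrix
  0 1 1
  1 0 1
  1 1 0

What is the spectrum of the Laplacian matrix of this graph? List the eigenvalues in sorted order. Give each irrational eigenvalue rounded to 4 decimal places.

Each diagonal entry of L is the vertex degree and each off-diagonal entry is -1 where an edge is present, 0 otherwise; in the order [a, b, c] the diagonal is [2, 2, 2]. Diagonalising L (or applying a numerical eigensolver to the 3x3 matrix) gives the spectrum above. The eigenvalues sum to 6, which equals trace(L) = 2|E|.

[0, 3, 3]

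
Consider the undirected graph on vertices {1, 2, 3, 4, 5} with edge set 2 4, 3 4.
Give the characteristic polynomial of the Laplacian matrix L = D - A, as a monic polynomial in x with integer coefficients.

With the vertex order [1, 2, 3, 4, 5], the degrees are [0, 1, 1, 2, 0], giving D = diag(0, 1, 1, 2, 0) and L = D - A. Computing det(xI - L) by cofactor expansion (or equivalently via sum-over-permutations) gives x^5 - 4x^4 + 3x^3. Since p(0) = det(-L) = 0, x divides p(x). The eigenvalues sum to 4, which equals trace(L) = 2|E|.

x^5 - 4x^4 + 3x^3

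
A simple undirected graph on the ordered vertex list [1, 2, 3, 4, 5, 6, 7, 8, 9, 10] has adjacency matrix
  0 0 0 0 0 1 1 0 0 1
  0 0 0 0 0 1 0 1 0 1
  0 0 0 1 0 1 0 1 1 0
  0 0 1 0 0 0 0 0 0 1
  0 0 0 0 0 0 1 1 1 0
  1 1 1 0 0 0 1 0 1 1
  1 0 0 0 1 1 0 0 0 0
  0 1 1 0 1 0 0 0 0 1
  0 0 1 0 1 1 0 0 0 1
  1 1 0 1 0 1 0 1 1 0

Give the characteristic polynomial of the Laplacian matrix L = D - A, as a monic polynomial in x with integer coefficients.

x^10 - 38x^9 + 623x^8 - 5778x^7 + 33377x^6 - 124422x^5 + 299036x^4 - 446390x^3 + 375177x^2 - 135110x

With the vertex order [1, 2, 3, 4, 5, 6, 7, 8, 9, 10], the degrees are [3, 3, 4, 2, 3, 6, 3, 4, 4, 6], giving D = diag(3, 3, 4, 2, 3, 6, 3, 4, 4, 6) and L = D - A. L has integer entries, so p(x) = det(xI - L) has integer coefficients. Expanding the determinant yields x^10 - 38x^9 + 623x^8 - 5778x^7 + 33377x^6 - 124422x^5 + 299036x^4 - 446390x^3 + 375177x^2 - 135110x. The constant term is 0 because L is singular (the all-ones vector lies in its kernel). The largest eigenvalue, 7.7222, is at most the vertex count 10. The eigenvalues sum to 38, which equals trace(L) = 2|E|.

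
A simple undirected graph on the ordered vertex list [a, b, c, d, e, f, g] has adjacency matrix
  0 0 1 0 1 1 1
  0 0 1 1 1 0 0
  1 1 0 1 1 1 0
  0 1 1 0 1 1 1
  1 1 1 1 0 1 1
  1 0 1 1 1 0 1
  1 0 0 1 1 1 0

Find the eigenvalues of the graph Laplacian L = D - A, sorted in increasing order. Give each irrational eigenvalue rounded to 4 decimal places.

[0, 2.6972, 4.3820, 5, 6.3028, 6.6180, 7]

Each diagonal entry of L is the vertex degree and each off-diagonal entry is -1 where an edge is present, 0 otherwise; in the order [a, b, c, d, e, f, g] the diagonal is [4, 3, 5, 5, 6, 5, 4]. The multiplicity of 0 as a Laplacian eigenvalue equals the number of connected components. The single zero eigenvalue shows the graph is connected. There is one zero in the spectrum, matching the 1 component. By the matrix-tree theorem the graph has (1/7) * product of the nonzero eigenvalues = 2465 spanning trees.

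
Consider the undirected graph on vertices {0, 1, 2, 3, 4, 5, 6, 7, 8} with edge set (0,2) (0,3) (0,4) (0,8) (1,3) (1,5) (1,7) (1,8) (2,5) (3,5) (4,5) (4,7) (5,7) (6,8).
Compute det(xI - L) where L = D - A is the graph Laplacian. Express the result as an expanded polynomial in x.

Reading degrees in the order [0, 1, 2, 3, 4, 5, 6, 7, 8] gives [4, 4, 2, 3, 3, 5, 1, 3, 3]; set D = diag(4, 4, 2, 3, 3, 5, 1, 3, 3) and form L = D - A. L has integer entries, so p(x) = det(xI - L) has integer coefficients. Expanding the determinant yields x^9 - 28x^8 + 329x^7 - 2110x^6 + 8038x^5 - 18498x^4 + 24846x^3 - 17472x^2 + 4734x. The coefficient of x^8 equals -trace(L) = -28, matching the sum of degrees. The largest eigenvalue, 6.4275, is at most the vertex count 9. The eigenvalues sum to 28, which equals trace(L) = 2|E|.

x^9 - 28x^8 + 329x^7 - 2110x^6 + 8038x^5 - 18498x^4 + 24846x^3 - 17472x^2 + 4734x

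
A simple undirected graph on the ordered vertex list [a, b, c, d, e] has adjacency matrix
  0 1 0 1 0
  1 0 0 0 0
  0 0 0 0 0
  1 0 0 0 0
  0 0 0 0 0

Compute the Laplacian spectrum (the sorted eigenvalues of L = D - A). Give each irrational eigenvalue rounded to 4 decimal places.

[0, 0, 0, 1, 3]

With the vertex order [a, b, c, d, e], the degrees are [2, 1, 0, 1, 0], giving D = diag(2, 1, 0, 1, 0) and L = D - A. L is symmetric positive semidefinite, so every eigenvalue is real and nonnegative. The 3 zero eigenvalues correspond to the 3 connected components. The largest eigenvalue, 3, is at most the vertex count 5. There are 3 zeros in the spectrum, matching the 3 components.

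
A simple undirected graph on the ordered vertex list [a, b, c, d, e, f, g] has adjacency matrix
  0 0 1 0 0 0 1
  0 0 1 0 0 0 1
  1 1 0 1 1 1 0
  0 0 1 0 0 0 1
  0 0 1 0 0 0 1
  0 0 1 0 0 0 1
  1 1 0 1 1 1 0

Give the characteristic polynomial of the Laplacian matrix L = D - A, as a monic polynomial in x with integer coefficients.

x^7 - 20x^6 + 155x^5 - 600x^4 + 1240x^3 - 1312x^2 + 560x

Reading degrees in the order [a, b, c, d, e, f, g] gives [2, 2, 5, 2, 2, 2, 5]; set D = diag(2, 2, 5, 2, 2, 2, 5) and form L = D - A. L has integer entries, so p(x) = det(xI - L) has integer coefficients. Expanding the determinant yields x^7 - 20x^6 + 155x^5 - 600x^4 + 1240x^3 - 1312x^2 + 560x. The constant term is 0 because L is singular (the all-ones vector lies in its kernel). There is one zero in the spectrum, matching the 1 component.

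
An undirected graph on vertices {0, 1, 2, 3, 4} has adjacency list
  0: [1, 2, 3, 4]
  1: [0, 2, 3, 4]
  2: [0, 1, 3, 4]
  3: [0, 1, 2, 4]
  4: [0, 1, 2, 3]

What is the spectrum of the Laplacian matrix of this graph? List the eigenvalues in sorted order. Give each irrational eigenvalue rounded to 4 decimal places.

With the vertex order [0, 1, 2, 3, 4], the degrees are [4, 4, 4, 4, 4], giving D = diag(4, 4, 4, 4, 4) and L = D - A. Diagonalising L (or applying a numerical eigensolver to the 5x5 matrix) gives the spectrum above. The largest eigenvalue, 5, is at most the vertex count 5.

[0, 5, 5, 5, 5]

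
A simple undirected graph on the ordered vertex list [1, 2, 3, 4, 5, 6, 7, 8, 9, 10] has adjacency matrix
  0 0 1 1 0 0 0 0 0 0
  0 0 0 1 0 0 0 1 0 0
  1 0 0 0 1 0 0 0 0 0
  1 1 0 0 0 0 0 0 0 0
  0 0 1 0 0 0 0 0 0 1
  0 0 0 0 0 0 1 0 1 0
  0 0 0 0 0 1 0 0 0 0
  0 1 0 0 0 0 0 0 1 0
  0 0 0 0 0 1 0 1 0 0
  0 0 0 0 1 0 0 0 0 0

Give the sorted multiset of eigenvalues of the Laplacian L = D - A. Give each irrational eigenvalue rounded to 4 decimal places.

[0, 0.0979, 0.3820, 0.8244, 1.3820, 2, 2.6180, 3.1756, 3.6180, 3.9021]

With the vertex order [1, 2, 3, 4, 5, 6, 7, 8, 9, 10], the degrees are [2, 2, 2, 2, 2, 2, 1, 2, 2, 1], giving D = diag(2, 2, 2, 2, 2, 2, 1, 2, 2, 1) and L = D - A. Since every row of L sums to 0, the all-ones vector is in the kernel and 0 is an eigenvalue.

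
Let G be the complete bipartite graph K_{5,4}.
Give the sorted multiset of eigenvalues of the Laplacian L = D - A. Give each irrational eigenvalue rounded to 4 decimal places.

[0, 4, 4, 4, 4, 5, 5, 5, 9]

The graph has 9 vertices and degree multiset [5, 5, 5, 5, 4, 4, 4, 4, 4]; D is the diagonal matrix of degrees and L = D - A. Since every row of L sums to 0, the all-ones vector is in the kernel and 0 is an eigenvalue. The largest eigenvalue, 9, is at most the vertex count 9.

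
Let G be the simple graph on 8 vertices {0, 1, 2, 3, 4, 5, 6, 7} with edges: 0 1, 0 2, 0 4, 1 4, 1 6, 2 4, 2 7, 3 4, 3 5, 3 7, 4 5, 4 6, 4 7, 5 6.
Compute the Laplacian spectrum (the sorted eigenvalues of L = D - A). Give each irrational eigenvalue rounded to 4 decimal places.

Each diagonal entry of L is the vertex degree and each off-diagonal entry is -1 where an edge is present, 0 otherwise; in the order [0, 1, 2, 3, 4, 5, 6, 7] the diagonal is [3, 3, 3, 3, 7, 3, 3, 3]. Since every row of L sums to 0, the all-ones vector is in the kernel and 0 is an eigenvalue. There is one zero in the spectrum, matching the 1 component.

[0, 1.7530, 1.7530, 3.4450, 3.4450, 4.8019, 4.8019, 8]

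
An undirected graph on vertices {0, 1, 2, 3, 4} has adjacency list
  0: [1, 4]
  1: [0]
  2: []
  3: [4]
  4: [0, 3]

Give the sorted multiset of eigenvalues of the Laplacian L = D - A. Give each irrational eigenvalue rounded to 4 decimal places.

Each diagonal entry of L is the vertex degree and each off-diagonal entry is -1 where an edge is present, 0 otherwise; in the order [0, 1, 2, 3, 4] the diagonal is [2, 1, 0, 1, 2]. The multiplicity of 0 as a Laplacian eigenvalue equals the number of connected components. The 2 zero eigenvalues correspond to the 2 connected components. The largest eigenvalue, 3.4142, is at most the vertex count 5.

[0, 0, 0.5858, 2, 3.4142]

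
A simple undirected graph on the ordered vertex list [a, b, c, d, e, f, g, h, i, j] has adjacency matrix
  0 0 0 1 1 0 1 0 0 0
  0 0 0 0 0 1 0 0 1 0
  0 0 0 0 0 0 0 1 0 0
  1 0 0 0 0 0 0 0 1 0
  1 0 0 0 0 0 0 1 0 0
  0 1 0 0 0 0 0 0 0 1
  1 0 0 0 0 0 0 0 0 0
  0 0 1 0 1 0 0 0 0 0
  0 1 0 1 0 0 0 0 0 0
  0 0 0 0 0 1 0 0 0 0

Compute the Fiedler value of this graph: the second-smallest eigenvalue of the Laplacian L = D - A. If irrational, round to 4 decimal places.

0.1172

Reading degrees in the order [a, b, c, d, e, f, g, h, i, j] gives [3, 2, 1, 2, 2, 2, 1, 2, 2, 1]; set D = diag(3, 2, 1, 2, 2, 2, 1, 2, 2, 1) and form L = D - A. Computing the eigenvalues of L and sorting gives [0, 0.1172, 0.3820, 0.7586, 1.3820, 1.6674, 2.6180, 3.0846, 3.6180, 4.3721]. The Fiedler value lambda_2 = 0.1172 is strictly positive, so the graph is connected. By the matrix-tree theorem the graph has (1/10) * product of the nonzero eigenvalues = 1 spanning tree.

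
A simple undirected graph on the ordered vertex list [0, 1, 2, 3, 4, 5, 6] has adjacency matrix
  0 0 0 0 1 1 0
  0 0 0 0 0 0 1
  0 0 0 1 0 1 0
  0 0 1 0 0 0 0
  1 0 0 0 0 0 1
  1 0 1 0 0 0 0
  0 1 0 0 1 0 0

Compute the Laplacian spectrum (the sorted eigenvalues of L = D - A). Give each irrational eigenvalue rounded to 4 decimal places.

Each diagonal entry of L is the vertex degree and each off-diagonal entry is -1 where an edge is present, 0 otherwise; in the order [0, 1, 2, 3, 4, 5, 6] the diagonal is [2, 1, 2, 1, 2, 2, 2]. L is symmetric positive semidefinite, so every eigenvalue is real and nonnegative. The eigenvalues sum to 12, which equals trace(L) = 2|E|.

[0, 0.1981, 0.7530, 1.5550, 2.4450, 3.2470, 3.8019]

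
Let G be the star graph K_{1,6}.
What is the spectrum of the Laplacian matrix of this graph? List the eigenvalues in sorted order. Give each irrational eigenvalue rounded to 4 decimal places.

The graph has 7 vertices and degree multiset [6, 1, 1, 1, 1, 1, 1]; D is the diagonal matrix of degrees and L = D - A. L is symmetric positive semidefinite, so every eigenvalue is real and nonnegative. The largest eigenvalue, 7, is at most the vertex count 7.

[0, 1, 1, 1, 1, 1, 7]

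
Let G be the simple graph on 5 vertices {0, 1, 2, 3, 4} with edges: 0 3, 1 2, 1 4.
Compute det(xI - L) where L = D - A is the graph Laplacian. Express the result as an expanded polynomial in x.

Reading degrees in the order [0, 1, 2, 3, 4] gives [1, 2, 1, 1, 1]; set D = diag(1, 2, 1, 1, 1) and form L = D - A. The eigenvalues of L are [0, 0, 1, 2, 3]; the characteristic polynomial is the product of (x - lambda_i), which multiplies out to x^5 - 6x^4 + 11x^3 - 6x^2. The constant term is 0 because L is singular (the all-ones vector lies in its kernel).

x^5 - 6x^4 + 11x^3 - 6x^2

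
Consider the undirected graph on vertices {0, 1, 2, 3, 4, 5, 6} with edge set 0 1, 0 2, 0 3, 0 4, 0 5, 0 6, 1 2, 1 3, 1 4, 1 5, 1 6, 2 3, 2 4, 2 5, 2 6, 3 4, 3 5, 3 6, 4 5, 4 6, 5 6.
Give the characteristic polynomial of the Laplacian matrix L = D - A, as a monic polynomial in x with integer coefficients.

Reading degrees in the order [0, 1, 2, 3, 4, 5, 6] gives [6, 6, 6, 6, 6, 6, 6]; set D = diag(6, 6, 6, 6, 6, 6, 6) and form L = D - A. L has integer entries, so p(x) = det(xI - L) has integer coefficients. Expanding the determinant yields x^7 - 42x^6 + 735x^5 - 6860x^4 + 36015x^3 - 100842x^2 + 117649x. Since p(0) = det(-L) = 0, x divides p(x). There is one zero in the spectrum, matching the 1 component. By the matrix-tree theorem the graph has (1/7) * product of the nonzero eigenvalues = 16807 spanning trees.

x^7 - 42x^6 + 735x^5 - 6860x^4 + 36015x^3 - 100842x^2 + 117649x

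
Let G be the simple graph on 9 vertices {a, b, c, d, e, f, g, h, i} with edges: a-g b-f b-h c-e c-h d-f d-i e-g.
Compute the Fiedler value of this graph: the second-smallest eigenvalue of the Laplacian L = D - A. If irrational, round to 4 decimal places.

0.1206

Each diagonal entry of L is the vertex degree and each off-diagonal entry is -1 where an edge is present, 0 otherwise; in the order [a, b, c, d, e, f, g, h, i] the diagonal is [1, 2, 2, 2, 2, 2, 2, 2, 1]. The sorted Laplacian eigenvalues are [0, 0.1206, 0.4679, 1, 1.6527, 2.3473, 3, 3.5321, 3.8794]; the algebraic connectivity is the second entry, 0.1206. By the matrix-tree theorem the graph has (1/9) * product of the nonzero eigenvalues = 1 spanning tree. There is one zero in the spectrum, matching the 1 component.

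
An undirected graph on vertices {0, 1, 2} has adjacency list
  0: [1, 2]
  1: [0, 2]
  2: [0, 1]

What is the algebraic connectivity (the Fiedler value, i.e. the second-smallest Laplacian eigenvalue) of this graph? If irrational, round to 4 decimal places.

3

Each diagonal entry of L is the vertex degree and each off-diagonal entry is -1 where an edge is present, 0 otherwise; in the order [0, 1, 2] the diagonal is [2, 2, 2]. The smallest Laplacian eigenvalue is always 0. The next one, lambda_2 = 3, measures how hard the graph is to disconnect: larger values mean better connectivity. The eigenvalues sum to 6, which equals trace(L) = 2|E|.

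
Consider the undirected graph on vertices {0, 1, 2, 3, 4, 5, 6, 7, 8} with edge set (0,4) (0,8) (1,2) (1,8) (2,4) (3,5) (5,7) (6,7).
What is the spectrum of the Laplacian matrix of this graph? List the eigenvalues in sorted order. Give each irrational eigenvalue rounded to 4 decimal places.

[0, 0, 0.5858, 1.3820, 1.3820, 2, 3.4142, 3.6180, 3.6180]

With the vertex order [0, 1, 2, 3, 4, 5, 6, 7, 8], the degrees are [2, 2, 2, 1, 2, 2, 1, 2, 2], giving D = diag(2, 2, 2, 1, 2, 2, 1, 2, 2) and L = D - A. Since every row of L sums to 0, the all-ones vector is in the kernel and 0 is an eigenvalue. The 2 zero eigenvalues correspond to the 2 connected components. The largest eigenvalue, 3.6180, is at most the vertex count 9. The eigenvalues sum to 16, which equals trace(L) = 2|E|.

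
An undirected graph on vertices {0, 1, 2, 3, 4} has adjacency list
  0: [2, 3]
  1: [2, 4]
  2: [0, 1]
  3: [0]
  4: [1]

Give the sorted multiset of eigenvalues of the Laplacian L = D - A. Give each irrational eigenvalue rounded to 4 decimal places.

[0, 0.3820, 1.3820, 2.6180, 3.6180]

Each diagonal entry of L is the vertex degree and each off-diagonal entry is -1 where an edge is present, 0 otherwise; in the order [0, 1, 2, 3, 4] the diagonal is [2, 2, 2, 1, 1]. Since every row of L sums to 0, the all-ones vector is in the kernel and 0 is an eigenvalue. The single zero eigenvalue shows the graph is connected. The largest eigenvalue, 3.6180, is at most the vertex count 5. There is one zero in the spectrum, matching the 1 component.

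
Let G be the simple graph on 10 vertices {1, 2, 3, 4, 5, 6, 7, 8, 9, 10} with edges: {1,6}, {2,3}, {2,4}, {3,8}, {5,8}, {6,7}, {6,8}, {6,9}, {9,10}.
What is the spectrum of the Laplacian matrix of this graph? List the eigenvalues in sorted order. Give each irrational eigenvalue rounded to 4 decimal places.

[0, 0.1769, 0.4716, 0.6288, 1, 1.4112, 2.3497, 2.8697, 3.7491, 5.3430]

With the vertex order [1, 2, 3, 4, 5, 6, 7, 8, 9, 10], the degrees are [1, 2, 2, 1, 1, 4, 1, 3, 2, 1], giving D = diag(1, 2, 2, 1, 1, 4, 1, 3, 2, 1) and L = D - A. Diagonalising L (or applying a numerical eigensolver to the 10x10 matrix) gives the spectrum above. The single zero eigenvalue shows the graph is connected. By the matrix-tree theorem the graph has (1/10) * product of the nonzero eigenvalues = 1 spanning tree.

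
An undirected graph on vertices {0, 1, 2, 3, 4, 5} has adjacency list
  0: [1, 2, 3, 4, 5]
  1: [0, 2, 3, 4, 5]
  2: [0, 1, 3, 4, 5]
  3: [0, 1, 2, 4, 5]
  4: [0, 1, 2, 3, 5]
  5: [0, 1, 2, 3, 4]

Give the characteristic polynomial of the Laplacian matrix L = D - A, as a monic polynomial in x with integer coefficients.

With the vertex order [0, 1, 2, 3, 4, 5], the degrees are [5, 5, 5, 5, 5, 5], giving D = diag(5, 5, 5, 5, 5, 5) and L = D - A. L has integer entries, so p(x) = det(xI - L) has integer coefficients. Expanding the determinant yields x^6 - 30x^5 + 360x^4 - 2160x^3 + 6480x^2 - 7776x. The coefficient of x^5 equals -trace(L) = -30, matching the sum of degrees. By the matrix-tree theorem the graph has (1/6) * product of the nonzero eigenvalues = 1296 spanning trees. The largest eigenvalue, 6, is at most the vertex count 6.

x^6 - 30x^5 + 360x^4 - 2160x^3 + 6480x^2 - 7776x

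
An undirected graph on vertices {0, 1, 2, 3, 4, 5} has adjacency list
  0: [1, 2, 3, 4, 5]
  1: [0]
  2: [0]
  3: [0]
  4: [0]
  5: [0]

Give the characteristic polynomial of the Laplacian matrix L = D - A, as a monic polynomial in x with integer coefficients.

x^6 - 10x^5 + 30x^4 - 40x^3 + 25x^2 - 6x

With the vertex order [0, 1, 2, 3, 4, 5], the degrees are [5, 1, 1, 1, 1, 1], giving D = diag(5, 1, 1, 1, 1, 1) and L = D - A. Computing det(xI - L) by cofactor expansion (or equivalently via sum-over-permutations) gives x^6 - 10x^5 + 30x^4 - 40x^3 + 25x^2 - 6x. The constant term is 0 because L is singular (the all-ones vector lies in its kernel). The eigenvalues sum to 10, which equals trace(L) = 2|E|. There is one zero in the spectrum, matching the 1 component.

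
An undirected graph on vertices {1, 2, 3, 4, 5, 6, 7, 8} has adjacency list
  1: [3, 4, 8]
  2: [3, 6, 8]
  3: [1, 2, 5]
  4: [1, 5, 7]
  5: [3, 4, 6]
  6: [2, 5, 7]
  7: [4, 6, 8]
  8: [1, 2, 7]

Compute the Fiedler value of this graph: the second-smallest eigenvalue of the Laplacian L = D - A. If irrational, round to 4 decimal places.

Each diagonal entry of L is the vertex degree and each off-diagonal entry is -1 where an edge is present, 0 otherwise; in the order [1, 2, 3, 4, 5, 6, 7, 8] the diagonal is [3, 3, 3, 3, 3, 3, 3, 3]. Computing the eigenvalues of L and sorting gives [0, 2, 2, 2, 4, 4, 4, 6]. The Fiedler value lambda_2 = 2 is strictly positive, so the graph is connected. The eigenvalues sum to 24, which equals trace(L) = 2|E|.

2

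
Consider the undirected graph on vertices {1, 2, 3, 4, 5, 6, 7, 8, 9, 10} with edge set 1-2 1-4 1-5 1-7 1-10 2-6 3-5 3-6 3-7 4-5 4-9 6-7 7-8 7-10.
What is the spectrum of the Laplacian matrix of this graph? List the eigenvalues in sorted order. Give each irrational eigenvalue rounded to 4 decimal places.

[0, 0.5470, 0.9542, 1.6339, 1.8608, 2.3168, 3.9050, 4.7020, 5.3458, 6.7347]

Reading degrees in the order [1, 2, 3, 4, 5, 6, 7, 8, 9, 10] gives [5, 2, 3, 3, 3, 3, 5, 1, 1, 2]; set D = diag(5, 2, 3, 3, 3, 3, 5, 1, 1, 2) and form L = D - A. Diagonalising L (or applying a numerical eigensolver to the 10x10 matrix) gives the spectrum above. There is one zero in the spectrum, matching the 1 component. The largest eigenvalue, 6.7347, is at most the vertex count 10.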